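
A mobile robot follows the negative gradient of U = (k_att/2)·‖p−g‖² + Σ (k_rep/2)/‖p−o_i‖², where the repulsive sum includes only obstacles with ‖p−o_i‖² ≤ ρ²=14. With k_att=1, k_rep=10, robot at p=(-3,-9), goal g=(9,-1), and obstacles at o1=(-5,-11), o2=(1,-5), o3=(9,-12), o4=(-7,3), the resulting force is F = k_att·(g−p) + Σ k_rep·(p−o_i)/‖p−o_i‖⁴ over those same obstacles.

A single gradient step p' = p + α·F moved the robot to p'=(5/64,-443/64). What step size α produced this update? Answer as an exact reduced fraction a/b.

α = 1/4

F_att = 1·(g−p) = 1·(12,8) = (12.0000,8.0000)
o1: d²=8 ≤ ρ²=14; F_rep = 10·(2,2)/8² = (0.3125,0.3125)
o2: d²=32 > ρ²=14 → inactive
o3: d²=153 > ρ²=14 → inactive
o4: d²=160 > ρ²=14 → inactive
F = F_att + ΣF_rep = (12.3125,8.3125)
Δp = p'−p = (3.0781,2.0781); α = Δx/Fx = (197/64) / (197/16) = 1/4
check: Δy/Fy = (133/64) / (133/16) = 1/4 ✓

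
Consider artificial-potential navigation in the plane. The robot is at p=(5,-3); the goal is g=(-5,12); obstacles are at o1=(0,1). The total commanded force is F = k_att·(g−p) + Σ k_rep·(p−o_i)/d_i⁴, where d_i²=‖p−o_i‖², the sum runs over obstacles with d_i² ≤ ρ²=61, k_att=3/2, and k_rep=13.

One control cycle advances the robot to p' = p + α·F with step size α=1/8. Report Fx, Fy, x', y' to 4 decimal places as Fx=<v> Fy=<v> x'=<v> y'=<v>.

Fx=-14.9613 Fy=22.4691 x'=3.1298 y'=-0.1914

F_att = 3/2·(g−p) = 3/2·(-10,15) = (-15.0000,22.5000)
o1: d²=41 ≤ ρ²=61; F_rep = 13·(5,-4)/41² = (0.0387,-0.0309)
F = F_att + ΣF_rep = (-14.9613,22.4691)
p' = p + 1/8·F = (3.1298,-0.1914)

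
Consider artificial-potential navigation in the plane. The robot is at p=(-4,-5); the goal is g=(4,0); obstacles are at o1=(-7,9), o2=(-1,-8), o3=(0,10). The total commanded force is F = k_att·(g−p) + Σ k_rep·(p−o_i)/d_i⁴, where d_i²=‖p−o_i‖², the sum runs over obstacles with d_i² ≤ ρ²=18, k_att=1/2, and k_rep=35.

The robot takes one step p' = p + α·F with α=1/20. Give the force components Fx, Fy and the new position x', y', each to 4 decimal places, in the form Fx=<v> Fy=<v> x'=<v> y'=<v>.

Fx=3.6759 Fy=2.8241 x'=-3.8162 y'=-4.8588

F_att = 1/2·(g−p) = 1/2·(8,5) = (4.0000,2.5000)
o1: d²=205 > ρ²=18 → inactive
o2: d²=18 ≤ ρ²=18; F_rep = 35·(-3,3)/18² = (-0.3241,0.3241)
o3: d²=241 > ρ²=18 → inactive
F = F_att + ΣF_rep = (3.6759,2.8241)
p' = p + 1/20·F = (-3.8162,-4.8588)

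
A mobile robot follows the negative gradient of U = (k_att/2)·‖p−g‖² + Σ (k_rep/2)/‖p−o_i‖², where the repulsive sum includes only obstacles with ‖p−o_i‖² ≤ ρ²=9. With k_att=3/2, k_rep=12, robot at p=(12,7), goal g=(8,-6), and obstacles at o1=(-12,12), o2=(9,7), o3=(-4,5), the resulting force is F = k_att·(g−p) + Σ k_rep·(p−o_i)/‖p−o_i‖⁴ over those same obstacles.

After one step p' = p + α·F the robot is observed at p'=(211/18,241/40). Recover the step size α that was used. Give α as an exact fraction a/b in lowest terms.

α = 1/20

F_att = 3/2·(g−p) = 3/2·(-4,-13) = (-6.0000,-19.5000)
o1: d²=601 > ρ²=9 → inactive
o2: d²=9 ≤ ρ²=9; F_rep = 12·(3,0)/9² = (0.4444,0.0000)
o3: d²=260 > ρ²=9 → inactive
F = F_att + ΣF_rep = (-5.5556,-19.5000)
Δp = p'−p = (-0.2778,-0.9750); α = Δx/Fx = (-5/18) / (-50/9) = 1/20
check: Δy/Fy = (-39/40) / (-39/2) = 1/20 ✓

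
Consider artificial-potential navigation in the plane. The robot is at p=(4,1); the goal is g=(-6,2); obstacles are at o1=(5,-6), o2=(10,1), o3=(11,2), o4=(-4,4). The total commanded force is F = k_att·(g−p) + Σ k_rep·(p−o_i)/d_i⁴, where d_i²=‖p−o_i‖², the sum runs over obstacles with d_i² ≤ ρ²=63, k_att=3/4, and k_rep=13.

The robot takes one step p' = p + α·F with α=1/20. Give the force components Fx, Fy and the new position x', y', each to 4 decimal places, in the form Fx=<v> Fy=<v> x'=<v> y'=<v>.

Fx=-7.6018 Fy=0.7812 x'=3.6199 y'=1.0391

F_att = 3/4·(g−p) = 3/4·(-10,1) = (-7.5000,0.7500)
o1: d²=50 ≤ ρ²=63; F_rep = 13·(-1,7)/50² = (-0.0052,0.0364)
o2: d²=36 ≤ ρ²=63; F_rep = 13·(-6,0)/36² = (-0.0602,0.0000)
o3: d²=50 ≤ ρ²=63; F_rep = 13·(-7,-1)/50² = (-0.0364,-0.0052)
o4: d²=73 > ρ²=63 → inactive
F = F_att + ΣF_rep = (-7.6018,0.7812)
p' = p + 1/20·F = (3.6199,1.0391)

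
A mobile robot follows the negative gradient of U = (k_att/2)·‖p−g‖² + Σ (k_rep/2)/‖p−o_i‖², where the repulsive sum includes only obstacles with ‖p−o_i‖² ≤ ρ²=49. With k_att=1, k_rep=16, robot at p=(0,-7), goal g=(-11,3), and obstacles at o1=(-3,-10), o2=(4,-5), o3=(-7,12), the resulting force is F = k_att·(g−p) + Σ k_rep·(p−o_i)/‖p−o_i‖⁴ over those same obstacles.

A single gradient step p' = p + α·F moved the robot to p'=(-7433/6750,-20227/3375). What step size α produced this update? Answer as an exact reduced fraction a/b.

F_att = 1·(g−p) = 1·(-11,10) = (-11.0000,10.0000)
o1: d²=18 ≤ ρ²=49; F_rep = 16·(3,3)/18² = (0.1481,0.1481)
o2: d²=20 ≤ ρ²=49; F_rep = 16·(-4,-2)/20² = (-0.1600,-0.0800)
o3: d²=410 > ρ²=49 → inactive
F = F_att + ΣF_rep = (-11.0119,10.0681)
Δp = p'−p = (-1.1012,1.0068); α = Δx/Fx = (-7433/6750) / (-7433/675) = 1/10
check: Δy/Fy = (3398/3375) / (6796/675) = 1/10 ✓

α = 1/10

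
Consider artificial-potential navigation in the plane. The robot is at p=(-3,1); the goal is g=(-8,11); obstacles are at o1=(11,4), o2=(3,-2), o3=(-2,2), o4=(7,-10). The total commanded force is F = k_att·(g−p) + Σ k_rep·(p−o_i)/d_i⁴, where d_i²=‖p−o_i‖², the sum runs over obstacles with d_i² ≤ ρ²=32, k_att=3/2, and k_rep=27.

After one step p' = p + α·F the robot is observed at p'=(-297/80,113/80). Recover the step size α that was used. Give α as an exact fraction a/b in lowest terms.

F_att = 3/2·(g−p) = 3/2·(-5,10) = (-7.5000,15.0000)
o1: d²=205 > ρ²=32 → inactive
o2: d²=45 > ρ²=32 → inactive
o3: d²=2 ≤ ρ²=32; F_rep = 27·(-1,-1)/2² = (-6.7500,-6.7500)
o4: d²=221 > ρ²=32 → inactive
F = F_att + ΣF_rep = (-14.2500,8.2500)
Δp = p'−p = (-0.7125,0.4125); α = Δx/Fx = (-57/80) / (-57/4) = 1/20
check: Δy/Fy = (33/80) / (33/4) = 1/20 ✓

α = 1/20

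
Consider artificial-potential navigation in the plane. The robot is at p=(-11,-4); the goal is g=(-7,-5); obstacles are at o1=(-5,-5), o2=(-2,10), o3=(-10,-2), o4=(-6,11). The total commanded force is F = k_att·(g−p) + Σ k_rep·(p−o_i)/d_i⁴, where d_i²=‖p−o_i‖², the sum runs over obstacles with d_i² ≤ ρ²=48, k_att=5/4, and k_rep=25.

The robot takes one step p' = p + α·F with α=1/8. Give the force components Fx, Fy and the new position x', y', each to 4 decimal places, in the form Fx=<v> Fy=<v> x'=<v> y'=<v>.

F_att = 5/4·(g−p) = 5/4·(4,-1) = (5.0000,-1.2500)
o1: d²=37 ≤ ρ²=48; F_rep = 25·(-6,1)/37² = (-0.1096,0.0183)
o2: d²=277 > ρ²=48 → inactive
o3: d²=5 ≤ ρ²=48; F_rep = 25·(-1,-2)/5² = (-1.0000,-2.0000)
o4: d²=250 > ρ²=48 → inactive
F = F_att + ΣF_rep = (3.8904,-3.2317)
p' = p + 1/8·F = (-10.5137,-4.4040)

Fx=3.8904 Fy=-3.2317 x'=-10.5137 y'=-4.4040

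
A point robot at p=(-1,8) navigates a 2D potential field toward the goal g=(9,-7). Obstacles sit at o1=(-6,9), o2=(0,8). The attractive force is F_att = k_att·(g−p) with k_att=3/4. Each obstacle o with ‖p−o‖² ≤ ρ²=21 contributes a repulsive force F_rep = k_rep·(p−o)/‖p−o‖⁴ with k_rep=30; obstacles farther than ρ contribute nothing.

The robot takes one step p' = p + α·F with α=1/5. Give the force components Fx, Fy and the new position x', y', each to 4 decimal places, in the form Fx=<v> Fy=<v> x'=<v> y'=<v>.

Fx=-22.5000 Fy=-11.2500 x'=-5.5000 y'=5.7500

F_att = 3/4·(g−p) = 3/4·(10,-15) = (7.5000,-11.2500)
o1: d²=26 > ρ²=21 → inactive
o2: d²=1 ≤ ρ²=21; F_rep = 30·(-1,0)/1² = (-30.0000,0.0000)
F = F_att + ΣF_rep = (-22.5000,-11.2500)
p' = p + 1/5·F = (-5.5000,5.7500)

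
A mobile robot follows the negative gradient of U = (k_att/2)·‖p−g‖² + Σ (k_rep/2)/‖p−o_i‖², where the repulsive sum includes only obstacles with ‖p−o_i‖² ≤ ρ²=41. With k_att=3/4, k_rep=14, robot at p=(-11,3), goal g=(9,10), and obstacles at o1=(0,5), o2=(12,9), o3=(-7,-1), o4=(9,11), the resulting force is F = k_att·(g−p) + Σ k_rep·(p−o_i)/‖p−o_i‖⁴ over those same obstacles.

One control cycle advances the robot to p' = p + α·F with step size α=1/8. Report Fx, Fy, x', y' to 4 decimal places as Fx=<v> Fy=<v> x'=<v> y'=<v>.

Fx=14.9453 Fy=5.3047 x'=-9.1318 y'=3.6631

F_att = 3/4·(g−p) = 3/4·(20,7) = (15.0000,5.2500)
o1: d²=125 > ρ²=41 → inactive
o2: d²=565 > ρ²=41 → inactive
o3: d²=32 ≤ ρ²=41; F_rep = 14·(-4,4)/32² = (-0.0547,0.0547)
o4: d²=464 > ρ²=41 → inactive
F = F_att + ΣF_rep = (14.9453,5.3047)
p' = p + 1/8·F = (-9.1318,3.6631)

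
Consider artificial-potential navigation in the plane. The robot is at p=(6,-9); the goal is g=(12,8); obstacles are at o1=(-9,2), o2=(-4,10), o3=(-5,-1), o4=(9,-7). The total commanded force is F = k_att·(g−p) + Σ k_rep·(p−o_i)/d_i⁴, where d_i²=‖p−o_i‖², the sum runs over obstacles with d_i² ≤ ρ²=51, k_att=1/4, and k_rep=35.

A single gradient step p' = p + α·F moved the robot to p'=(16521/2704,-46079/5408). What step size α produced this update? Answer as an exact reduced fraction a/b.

α = 1/8

F_att = 1/4·(g−p) = 1/4·(6,17) = (1.5000,4.2500)
o1: d²=346 > ρ²=51 → inactive
o2: d²=461 > ρ²=51 → inactive
o3: d²=185 > ρ²=51 → inactive
o4: d²=13 ≤ ρ²=51; F_rep = 35·(-3,-2)/13² = (-0.6213,-0.4142)
F = F_att + ΣF_rep = (0.8787,3.8358)
Δp = p'−p = (0.1098,0.4795); α = Δx/Fx = (297/2704) / (297/338) = 1/8
check: Δy/Fy = (2593/5408) / (2593/676) = 1/8 ✓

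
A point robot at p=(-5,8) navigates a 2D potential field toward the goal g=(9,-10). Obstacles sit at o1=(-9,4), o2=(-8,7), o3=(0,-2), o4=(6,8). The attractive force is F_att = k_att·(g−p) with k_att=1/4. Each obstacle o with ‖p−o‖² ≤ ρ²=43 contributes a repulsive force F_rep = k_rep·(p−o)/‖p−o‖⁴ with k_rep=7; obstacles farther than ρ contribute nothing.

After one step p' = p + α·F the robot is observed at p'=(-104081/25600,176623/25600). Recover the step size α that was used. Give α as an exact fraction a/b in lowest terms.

F_att = 1/4·(g−p) = 1/4·(14,-18) = (3.5000,-4.5000)
o1: d²=32 ≤ ρ²=43; F_rep = 7·(4,4)/32² = (0.0273,0.0273)
o2: d²=10 ≤ ρ²=43; F_rep = 7·(3,1)/10² = (0.2100,0.0700)
o3: d²=125 > ρ²=43 → inactive
o4: d²=121 > ρ²=43 → inactive
F = F_att + ΣF_rep = (3.7373,-4.4027)
Δp = p'−p = (0.9343,-1.1007); α = Δx/Fx = (23919/25600) / (23919/6400) = 1/4
check: Δy/Fy = (-28177/25600) / (-28177/6400) = 1/4 ✓

α = 1/4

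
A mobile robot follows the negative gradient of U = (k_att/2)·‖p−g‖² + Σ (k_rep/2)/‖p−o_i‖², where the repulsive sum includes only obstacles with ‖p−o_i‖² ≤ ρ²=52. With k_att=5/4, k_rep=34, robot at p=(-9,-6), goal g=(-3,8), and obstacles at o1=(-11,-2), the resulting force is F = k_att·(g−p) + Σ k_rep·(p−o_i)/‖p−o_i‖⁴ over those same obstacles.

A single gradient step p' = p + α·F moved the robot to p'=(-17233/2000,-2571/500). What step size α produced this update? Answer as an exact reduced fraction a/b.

α = 1/20

F_att = 5/4·(g−p) = 5/4·(6,14) = (7.5000,17.5000)
o1: d²=20 ≤ ρ²=52; F_rep = 34·(2,-4)/20² = (0.1700,-0.3400)
F = F_att + ΣF_rep = (7.6700,17.1600)
Δp = p'−p = (0.3835,0.8580); α = Δx/Fx = (767/2000) / (767/100) = 1/20
check: Δy/Fy = (429/500) / (429/25) = 1/20 ✓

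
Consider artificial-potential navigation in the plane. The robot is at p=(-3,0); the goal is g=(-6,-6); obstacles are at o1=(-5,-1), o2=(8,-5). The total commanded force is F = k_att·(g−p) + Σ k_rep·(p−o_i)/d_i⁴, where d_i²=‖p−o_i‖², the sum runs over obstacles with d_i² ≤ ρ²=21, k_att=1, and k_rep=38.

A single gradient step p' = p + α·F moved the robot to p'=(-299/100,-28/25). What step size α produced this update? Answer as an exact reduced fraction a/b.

F_att = 1·(g−p) = 1·(-3,-6) = (-3.0000,-6.0000)
o1: d²=5 ≤ ρ²=21; F_rep = 38·(2,1)/5² = (3.0400,1.5200)
o2: d²=146 > ρ²=21 → inactive
F = F_att + ΣF_rep = (0.0400,-4.4800)
Δp = p'−p = (0.0100,-1.1200); α = Δx/Fx = (1/100) / (1/25) = 1/4
check: Δy/Fy = (-28/25) / (-112/25) = 1/4 ✓

α = 1/4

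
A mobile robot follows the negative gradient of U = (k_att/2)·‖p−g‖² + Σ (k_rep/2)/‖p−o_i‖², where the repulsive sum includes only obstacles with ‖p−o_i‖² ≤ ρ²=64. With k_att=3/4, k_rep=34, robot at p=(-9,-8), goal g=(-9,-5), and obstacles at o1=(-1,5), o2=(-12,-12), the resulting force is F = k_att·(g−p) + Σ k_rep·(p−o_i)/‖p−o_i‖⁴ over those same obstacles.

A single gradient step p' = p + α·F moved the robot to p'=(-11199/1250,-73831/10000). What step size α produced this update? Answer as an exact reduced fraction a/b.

F_att = 3/4·(g−p) = 3/4·(0,3) = (0.0000,2.2500)
o1: d²=233 > ρ²=64 → inactive
o2: d²=25 ≤ ρ²=64; F_rep = 34·(3,4)/25² = (0.1632,0.2176)
F = F_att + ΣF_rep = (0.1632,2.4676)
Δp = p'−p = (0.0408,0.6169); α = Δx/Fx = (51/1250) / (102/625) = 1/4
check: Δy/Fy = (6169/10000) / (6169/2500) = 1/4 ✓

α = 1/4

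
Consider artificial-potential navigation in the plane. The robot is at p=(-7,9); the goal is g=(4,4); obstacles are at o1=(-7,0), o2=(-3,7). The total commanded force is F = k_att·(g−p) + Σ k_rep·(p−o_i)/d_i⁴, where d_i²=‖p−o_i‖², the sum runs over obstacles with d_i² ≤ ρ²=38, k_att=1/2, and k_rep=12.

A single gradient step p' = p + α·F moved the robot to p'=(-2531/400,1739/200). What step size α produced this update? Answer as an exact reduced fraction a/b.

F_att = 1/2·(g−p) = 1/2·(11,-5) = (5.5000,-2.5000)
o1: d²=81 > ρ²=38 → inactive
o2: d²=20 ≤ ρ²=38; F_rep = 12·(-4,2)/20² = (-0.1200,0.0600)
F = F_att + ΣF_rep = (5.3800,-2.4400)
Δp = p'−p = (0.6725,-0.3050); α = Δx/Fx = (269/400) / (269/50) = 1/8
check: Δy/Fy = (-61/200) / (-61/25) = 1/8 ✓

α = 1/8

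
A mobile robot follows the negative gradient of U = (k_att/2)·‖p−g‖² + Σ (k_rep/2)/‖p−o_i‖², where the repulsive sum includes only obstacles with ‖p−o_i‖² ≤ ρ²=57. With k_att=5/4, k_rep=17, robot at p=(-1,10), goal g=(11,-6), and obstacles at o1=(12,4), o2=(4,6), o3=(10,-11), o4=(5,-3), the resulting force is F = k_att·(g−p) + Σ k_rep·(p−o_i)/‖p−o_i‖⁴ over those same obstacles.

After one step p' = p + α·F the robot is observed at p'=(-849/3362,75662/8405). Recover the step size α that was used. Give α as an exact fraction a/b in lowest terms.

F_att = 5/4·(g−p) = 5/4·(12,-16) = (15.0000,-20.0000)
o1: d²=205 > ρ²=57 → inactive
o2: d²=41 ≤ ρ²=57; F_rep = 17·(-5,4)/41² = (-0.0506,0.0405)
o3: d²=562 > ρ²=57 → inactive
o4: d²=205 > ρ²=57 → inactive
F = F_att + ΣF_rep = (14.9494,-19.9595)
Δp = p'−p = (0.7475,-0.9980); α = Δx/Fx = (2513/3362) / (25130/1681) = 1/20
check: Δy/Fy = (-8388/8405) / (-33552/1681) = 1/20 ✓

α = 1/20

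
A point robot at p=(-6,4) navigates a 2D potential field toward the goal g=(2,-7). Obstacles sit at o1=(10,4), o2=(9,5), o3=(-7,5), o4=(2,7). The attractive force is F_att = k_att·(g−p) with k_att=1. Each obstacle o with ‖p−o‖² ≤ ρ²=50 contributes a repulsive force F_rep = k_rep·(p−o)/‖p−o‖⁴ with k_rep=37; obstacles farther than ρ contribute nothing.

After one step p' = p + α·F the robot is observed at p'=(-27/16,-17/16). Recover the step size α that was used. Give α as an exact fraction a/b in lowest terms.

F_att = 1·(g−p) = 1·(8,-11) = (8.0000,-11.0000)
o1: d²=256 > ρ²=50 → inactive
o2: d²=226 > ρ²=50 → inactive
o3: d²=2 ≤ ρ²=50; F_rep = 37·(1,-1)/2² = (9.2500,-9.2500)
o4: d²=73 > ρ²=50 → inactive
F = F_att + ΣF_rep = (17.2500,-20.2500)
Δp = p'−p = (4.3125,-5.0625); α = Δx/Fx = (69/16) / (69/4) = 1/4
check: Δy/Fy = (-81/16) / (-81/4) = 1/4 ✓

α = 1/4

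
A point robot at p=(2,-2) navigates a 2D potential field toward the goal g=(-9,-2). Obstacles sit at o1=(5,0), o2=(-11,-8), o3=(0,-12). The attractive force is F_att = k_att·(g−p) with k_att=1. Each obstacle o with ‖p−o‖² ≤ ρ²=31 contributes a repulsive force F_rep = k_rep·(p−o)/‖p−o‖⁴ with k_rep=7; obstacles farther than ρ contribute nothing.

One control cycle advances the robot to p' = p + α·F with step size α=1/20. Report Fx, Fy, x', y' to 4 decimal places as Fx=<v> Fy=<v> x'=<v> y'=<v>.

Fx=-11.1243 Fy=-0.0828 x'=1.4438 y'=-2.0041

F_att = 1·(g−p) = 1·(-11,0) = (-11.0000,0.0000)
o1: d²=13 ≤ ρ²=31; F_rep = 7·(-3,-2)/13² = (-0.1243,-0.0828)
o2: d²=205 > ρ²=31 → inactive
o3: d²=104 > ρ²=31 → inactive
F = F_att + ΣF_rep = (-11.1243,-0.0828)
p' = p + 1/20·F = (1.4438,-2.0041)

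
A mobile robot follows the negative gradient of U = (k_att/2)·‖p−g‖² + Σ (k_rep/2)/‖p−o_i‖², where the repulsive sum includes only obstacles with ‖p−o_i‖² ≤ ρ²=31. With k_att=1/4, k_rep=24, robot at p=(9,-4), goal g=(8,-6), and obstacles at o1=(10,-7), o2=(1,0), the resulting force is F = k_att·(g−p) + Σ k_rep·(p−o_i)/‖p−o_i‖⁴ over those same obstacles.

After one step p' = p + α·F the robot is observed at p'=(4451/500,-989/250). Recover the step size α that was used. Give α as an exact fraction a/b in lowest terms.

F_att = 1/4·(g−p) = 1/4·(-1,-2) = (-0.2500,-0.5000)
o1: d²=10 ≤ ρ²=31; F_rep = 24·(-1,3)/10² = (-0.2400,0.7200)
o2: d²=80 > ρ²=31 → inactive
F = F_att + ΣF_rep = (-0.4900,0.2200)
Δp = p'−p = (-0.0980,0.0440); α = Δx/Fx = (-49/500) / (-49/100) = 1/5
check: Δy/Fy = (11/250) / (11/50) = 1/5 ✓

α = 1/5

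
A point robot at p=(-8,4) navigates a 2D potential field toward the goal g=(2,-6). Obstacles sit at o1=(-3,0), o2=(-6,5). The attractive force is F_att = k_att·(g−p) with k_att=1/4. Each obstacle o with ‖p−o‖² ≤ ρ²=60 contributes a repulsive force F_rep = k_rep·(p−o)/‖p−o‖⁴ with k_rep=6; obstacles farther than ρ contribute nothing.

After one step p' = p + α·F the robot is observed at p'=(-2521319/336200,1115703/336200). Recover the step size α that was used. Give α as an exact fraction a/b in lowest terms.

F_att = 1/4·(g−p) = 1/4·(10,-10) = (2.5000,-2.5000)
o1: d²=41 ≤ ρ²=60; F_rep = 6·(-5,4)/41² = (-0.0178,0.0143)
o2: d²=5 ≤ ρ²=60; F_rep = 6·(-2,-1)/5² = (-0.4800,-0.2400)
F = F_att + ΣF_rep = (2.0022,-2.7257)
Δp = p'−p = (0.5005,-0.6814); α = Δx/Fx = (168281/336200) / (168281/84050) = 1/4
check: Δy/Fy = (-229097/336200) / (-229097/84050) = 1/4 ✓

α = 1/4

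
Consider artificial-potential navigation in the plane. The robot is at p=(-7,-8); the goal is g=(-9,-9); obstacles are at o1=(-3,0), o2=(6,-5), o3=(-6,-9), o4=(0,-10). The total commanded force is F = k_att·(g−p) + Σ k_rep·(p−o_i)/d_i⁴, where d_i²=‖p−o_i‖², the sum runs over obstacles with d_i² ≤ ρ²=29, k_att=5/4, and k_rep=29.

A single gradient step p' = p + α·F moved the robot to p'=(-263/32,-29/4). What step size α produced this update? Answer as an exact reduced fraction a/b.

α = 1/8

F_att = 5/4·(g−p) = 5/4·(-2,-1) = (-2.5000,-1.2500)
o1: d²=80 > ρ²=29 → inactive
o2: d²=178 > ρ²=29 → inactive
o3: d²=2 ≤ ρ²=29; F_rep = 29·(-1,1)/2² = (-7.2500,7.2500)
o4: d²=53 > ρ²=29 → inactive
F = F_att + ΣF_rep = (-9.7500,6.0000)
Δp = p'−p = (-1.2188,0.7500); α = Δx/Fx = (-39/32) / (-39/4) = 1/8
check: Δy/Fy = (3/4) / (6) = 1/8 ✓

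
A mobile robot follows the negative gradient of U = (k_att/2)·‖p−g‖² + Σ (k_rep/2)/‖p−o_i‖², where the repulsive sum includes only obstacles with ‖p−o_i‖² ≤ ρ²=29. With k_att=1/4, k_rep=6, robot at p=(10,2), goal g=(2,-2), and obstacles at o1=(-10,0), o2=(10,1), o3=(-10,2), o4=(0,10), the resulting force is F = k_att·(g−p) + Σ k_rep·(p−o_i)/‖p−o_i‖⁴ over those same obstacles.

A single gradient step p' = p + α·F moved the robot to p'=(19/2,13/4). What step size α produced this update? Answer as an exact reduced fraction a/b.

F_att = 1/4·(g−p) = 1/4·(-8,-4) = (-2.0000,-1.0000)
o1: d²=404 > ρ²=29 → inactive
o2: d²=1 ≤ ρ²=29; F_rep = 6·(0,1)/1² = (0.0000,6.0000)
o3: d²=400 > ρ²=29 → inactive
o4: d²=164 > ρ²=29 → inactive
F = F_att + ΣF_rep = (-2.0000,5.0000)
Δp = p'−p = (-0.5000,1.2500); α = Δx/Fx = (-1/2) / (-2) = 1/4
check: Δy/Fy = (5/4) / (5) = 1/4 ✓

α = 1/4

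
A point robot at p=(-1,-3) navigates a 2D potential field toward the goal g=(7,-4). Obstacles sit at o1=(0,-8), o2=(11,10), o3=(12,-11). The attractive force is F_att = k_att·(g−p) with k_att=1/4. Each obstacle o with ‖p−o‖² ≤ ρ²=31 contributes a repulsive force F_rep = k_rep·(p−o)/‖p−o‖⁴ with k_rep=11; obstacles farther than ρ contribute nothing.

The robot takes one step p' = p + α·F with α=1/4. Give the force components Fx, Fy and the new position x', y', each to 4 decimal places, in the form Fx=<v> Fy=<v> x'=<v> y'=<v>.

F_att = 1/4·(g−p) = 1/4·(8,-1) = (2.0000,-0.2500)
o1: d²=26 ≤ ρ²=31; F_rep = 11·(-1,5)/26² = (-0.0163,0.0814)
o2: d²=313 > ρ²=31 → inactive
o3: d²=233 > ρ²=31 → inactive
F = F_att + ΣF_rep = (1.9837,-0.1686)
p' = p + 1/4·F = (-0.5041,-3.0422)

Fx=1.9837 Fy=-0.1686 x'=-0.5041 y'=-3.0422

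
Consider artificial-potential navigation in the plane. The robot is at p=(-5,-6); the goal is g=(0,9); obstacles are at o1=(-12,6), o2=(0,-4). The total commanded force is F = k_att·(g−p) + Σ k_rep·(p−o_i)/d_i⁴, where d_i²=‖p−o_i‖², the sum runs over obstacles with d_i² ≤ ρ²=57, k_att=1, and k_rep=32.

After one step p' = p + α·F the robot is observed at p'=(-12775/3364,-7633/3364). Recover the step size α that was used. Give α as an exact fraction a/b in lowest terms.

α = 1/4

F_att = 1·(g−p) = 1·(5,15) = (5.0000,15.0000)
o1: d²=193 > ρ²=57 → inactive
o2: d²=29 ≤ ρ²=57; F_rep = 32·(-5,-2)/29² = (-0.1902,-0.0761)
F = F_att + ΣF_rep = (4.8098,14.9239)
Δp = p'−p = (1.2024,3.7310); α = Δx/Fx = (4045/3364) / (4045/841) = 1/4
check: Δy/Fy = (12551/3364) / (12551/841) = 1/4 ✓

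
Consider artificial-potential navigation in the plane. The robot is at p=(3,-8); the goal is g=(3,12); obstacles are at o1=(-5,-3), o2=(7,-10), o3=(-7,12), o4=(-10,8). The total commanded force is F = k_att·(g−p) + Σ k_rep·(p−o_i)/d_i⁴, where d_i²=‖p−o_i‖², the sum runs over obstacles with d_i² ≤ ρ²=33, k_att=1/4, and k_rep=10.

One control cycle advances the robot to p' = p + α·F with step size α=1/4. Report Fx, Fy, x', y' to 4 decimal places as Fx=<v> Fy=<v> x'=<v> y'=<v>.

F_att = 1/4·(g−p) = 1/4·(0,20) = (0.0000,5.0000)
o1: d²=89 > ρ²=33 → inactive
o2: d²=20 ≤ ρ²=33; F_rep = 10·(-4,2)/20² = (-0.1000,0.0500)
o3: d²=500 > ρ²=33 → inactive
o4: d²=425 > ρ²=33 → inactive
F = F_att + ΣF_rep = (-0.1000,5.0500)
p' = p + 1/4·F = (2.9750,-6.7375)

Fx=-0.1000 Fy=5.0500 x'=2.9750 y'=-6.7375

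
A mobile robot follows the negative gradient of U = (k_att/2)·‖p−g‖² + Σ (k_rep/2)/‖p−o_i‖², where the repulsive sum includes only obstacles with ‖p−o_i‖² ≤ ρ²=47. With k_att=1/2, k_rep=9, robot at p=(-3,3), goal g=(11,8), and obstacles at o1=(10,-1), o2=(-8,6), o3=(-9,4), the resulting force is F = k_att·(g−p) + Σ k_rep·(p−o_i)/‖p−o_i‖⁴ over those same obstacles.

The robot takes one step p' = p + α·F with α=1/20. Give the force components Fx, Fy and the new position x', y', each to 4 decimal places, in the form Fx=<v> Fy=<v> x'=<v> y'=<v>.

F_att = 1/2·(g−p) = 1/2·(14,5) = (7.0000,2.5000)
o1: d²=185 > ρ²=47 → inactive
o2: d²=34 ≤ ρ²=47; F_rep = 9·(5,-3)/34² = (0.0389,-0.0234)
o3: d²=37 ≤ ρ²=47; F_rep = 9·(6,-1)/37² = (0.0394,-0.0066)
F = F_att + ΣF_rep = (7.0784,2.4701)
p' = p + 1/20·F = (-2.6461,3.1235)

Fx=7.0784 Fy=2.4701 x'=-2.6461 y'=3.1235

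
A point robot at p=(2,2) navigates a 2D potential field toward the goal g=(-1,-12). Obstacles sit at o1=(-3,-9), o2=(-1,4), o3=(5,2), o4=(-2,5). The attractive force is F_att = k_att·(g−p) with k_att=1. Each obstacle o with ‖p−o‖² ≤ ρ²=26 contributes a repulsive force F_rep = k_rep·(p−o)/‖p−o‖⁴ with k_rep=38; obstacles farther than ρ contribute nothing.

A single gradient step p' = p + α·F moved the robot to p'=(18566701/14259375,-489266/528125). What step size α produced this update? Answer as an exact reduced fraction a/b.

α = 1/5

F_att = 1·(g−p) = 1·(-3,-14) = (-3.0000,-14.0000)
o1: d²=146 > ρ²=26 → inactive
o2: d²=13 ≤ ρ²=26; F_rep = 38·(3,-2)/13² = (0.6746,-0.4497)
o3: d²=9 ≤ ρ²=26; F_rep = 38·(-3,0)/9² = (-1.4074,0.0000)
o4: d²=25 ≤ ρ²=26; F_rep = 38·(4,-3)/25² = (0.2432,-0.1824)
F = F_att + ΣF_rep = (-3.4897,-14.6321)
Δp = p'−p = (-0.6979,-2.9264); α = Δx/Fx = (-9952049/14259375) / (-9952049/2851875) = 1/5
check: Δy/Fy = (-1545516/528125) / (-1545516/105625) = 1/5 ✓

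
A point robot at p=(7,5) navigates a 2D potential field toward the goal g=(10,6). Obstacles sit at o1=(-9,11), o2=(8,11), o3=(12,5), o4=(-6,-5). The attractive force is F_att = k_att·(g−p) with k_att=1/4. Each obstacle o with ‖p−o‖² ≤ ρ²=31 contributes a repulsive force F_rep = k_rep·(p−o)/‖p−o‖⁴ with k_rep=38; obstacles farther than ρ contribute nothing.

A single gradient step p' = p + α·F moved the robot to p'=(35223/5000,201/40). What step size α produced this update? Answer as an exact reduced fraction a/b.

α = 1/10

F_att = 1/4·(g−p) = 1/4·(3,1) = (0.7500,0.2500)
o1: d²=292 > ρ²=31 → inactive
o2: d²=37 > ρ²=31 → inactive
o3: d²=25 ≤ ρ²=31; F_rep = 38·(-5,0)/25² = (-0.3040,0.0000)
o4: d²=269 > ρ²=31 → inactive
F = F_att + ΣF_rep = (0.4460,0.2500)
Δp = p'−p = (0.0446,0.0250); α = Δx/Fx = (223/5000) / (223/500) = 1/10
check: Δy/Fy = (1/40) / (1/4) = 1/10 ✓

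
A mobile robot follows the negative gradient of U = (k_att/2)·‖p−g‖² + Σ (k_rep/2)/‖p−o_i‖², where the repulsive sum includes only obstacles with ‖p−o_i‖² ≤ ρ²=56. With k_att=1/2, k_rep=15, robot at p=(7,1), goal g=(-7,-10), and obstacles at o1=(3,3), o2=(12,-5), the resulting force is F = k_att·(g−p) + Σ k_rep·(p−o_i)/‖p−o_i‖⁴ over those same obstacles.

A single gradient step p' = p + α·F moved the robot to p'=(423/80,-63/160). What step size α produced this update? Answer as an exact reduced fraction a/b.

F_att = 1/2·(g−p) = 1/2·(-14,-11) = (-7.0000,-5.5000)
o1: d²=20 ≤ ρ²=56; F_rep = 15·(4,-2)/20² = (0.1500,-0.0750)
o2: d²=61 > ρ²=56 → inactive
F = F_att + ΣF_rep = (-6.8500,-5.5750)
Δp = p'−p = (-1.7125,-1.3938); α = Δx/Fx = (-137/80) / (-137/20) = 1/4
check: Δy/Fy = (-223/160) / (-223/40) = 1/4 ✓

α = 1/4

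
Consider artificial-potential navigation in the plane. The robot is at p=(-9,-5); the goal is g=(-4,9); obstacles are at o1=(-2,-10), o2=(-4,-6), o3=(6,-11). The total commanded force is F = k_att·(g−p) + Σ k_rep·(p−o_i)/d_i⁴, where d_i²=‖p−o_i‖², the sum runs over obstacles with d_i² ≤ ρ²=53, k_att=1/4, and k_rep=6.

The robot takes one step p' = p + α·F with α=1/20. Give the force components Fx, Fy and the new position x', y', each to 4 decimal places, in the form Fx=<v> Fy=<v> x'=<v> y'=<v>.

F_att = 1/4·(g−p) = 1/4·(5,14) = (1.2500,3.5000)
o1: d²=74 > ρ²=53 → inactive
o2: d²=26 ≤ ρ²=53; F_rep = 6·(-5,1)/26² = (-0.0444,0.0089)
o3: d²=261 > ρ²=53 → inactive
F = F_att + ΣF_rep = (1.2056,3.5089)
p' = p + 1/20·F = (-8.9397,-4.8246)

Fx=1.2056 Fy=3.5089 x'=-8.9397 y'=-4.8246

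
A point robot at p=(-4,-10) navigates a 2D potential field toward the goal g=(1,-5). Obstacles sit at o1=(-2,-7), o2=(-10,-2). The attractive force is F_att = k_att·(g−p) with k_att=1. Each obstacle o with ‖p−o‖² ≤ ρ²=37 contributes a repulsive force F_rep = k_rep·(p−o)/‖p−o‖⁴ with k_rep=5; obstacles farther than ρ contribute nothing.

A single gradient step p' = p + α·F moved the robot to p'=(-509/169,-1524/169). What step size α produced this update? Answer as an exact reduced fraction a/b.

α = 1/5

F_att = 1·(g−p) = 1·(5,5) = (5.0000,5.0000)
o1: d²=13 ≤ ρ²=37; F_rep = 5·(-2,-3)/13² = (-0.0592,-0.0888)
o2: d²=100 > ρ²=37 → inactive
F = F_att + ΣF_rep = (4.9408,4.9112)
Δp = p'−p = (0.9882,0.9822); α = Δx/Fx = (167/169) / (835/169) = 1/5
check: Δy/Fy = (166/169) / (830/169) = 1/5 ✓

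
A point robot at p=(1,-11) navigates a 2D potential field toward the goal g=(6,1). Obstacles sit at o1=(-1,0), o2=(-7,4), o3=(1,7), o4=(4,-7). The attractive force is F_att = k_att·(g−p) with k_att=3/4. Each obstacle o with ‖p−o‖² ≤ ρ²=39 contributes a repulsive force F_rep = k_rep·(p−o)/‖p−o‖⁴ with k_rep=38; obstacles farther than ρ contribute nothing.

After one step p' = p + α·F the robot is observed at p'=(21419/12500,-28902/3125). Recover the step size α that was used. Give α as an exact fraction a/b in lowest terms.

F_att = 3/4·(g−p) = 3/4·(5,12) = (3.7500,9.0000)
o1: d²=125 > ρ²=39 → inactive
o2: d²=289 > ρ²=39 → inactive
o3: d²=324 > ρ²=39 → inactive
o4: d²=25 ≤ ρ²=39; F_rep = 38·(-3,-4)/25² = (-0.1824,-0.2432)
F = F_att + ΣF_rep = (3.5676,8.7568)
Δp = p'−p = (0.7135,1.7514); α = Δx/Fx = (8919/12500) / (8919/2500) = 1/5
check: Δy/Fy = (5473/3125) / (5473/625) = 1/5 ✓

α = 1/5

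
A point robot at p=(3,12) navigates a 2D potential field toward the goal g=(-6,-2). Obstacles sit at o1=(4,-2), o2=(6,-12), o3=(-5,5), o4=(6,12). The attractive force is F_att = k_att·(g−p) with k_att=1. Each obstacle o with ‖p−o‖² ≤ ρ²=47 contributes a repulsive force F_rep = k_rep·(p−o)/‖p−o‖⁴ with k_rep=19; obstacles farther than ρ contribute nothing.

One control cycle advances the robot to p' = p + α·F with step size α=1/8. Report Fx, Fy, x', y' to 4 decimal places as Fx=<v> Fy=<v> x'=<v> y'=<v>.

Fx=-9.7037 Fy=-14.0000 x'=1.7870 y'=10.2500

F_att = 1·(g−p) = 1·(-9,-14) = (-9.0000,-14.0000)
o1: d²=197 > ρ²=47 → inactive
o2: d²=585 > ρ²=47 → inactive
o3: d²=113 > ρ²=47 → inactive
o4: d²=9 ≤ ρ²=47; F_rep = 19·(-3,0)/9² = (-0.7037,0.0000)
F = F_att + ΣF_rep = (-9.7037,-14.0000)
p' = p + 1/8·F = (1.7870,10.2500)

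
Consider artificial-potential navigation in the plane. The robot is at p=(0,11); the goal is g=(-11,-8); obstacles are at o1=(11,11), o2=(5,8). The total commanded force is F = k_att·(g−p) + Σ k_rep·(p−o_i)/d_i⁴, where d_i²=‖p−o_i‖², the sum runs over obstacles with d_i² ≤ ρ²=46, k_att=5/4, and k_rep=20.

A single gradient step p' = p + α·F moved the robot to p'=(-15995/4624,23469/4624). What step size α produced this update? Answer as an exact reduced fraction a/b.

α = 1/4

F_att = 5/4·(g−p) = 5/4·(-11,-19) = (-13.7500,-23.7500)
o1: d²=121 > ρ²=46 → inactive
o2: d²=34 ≤ ρ²=46; F_rep = 20·(-5,3)/34² = (-0.0865,0.0519)
F = F_att + ΣF_rep = (-13.8365,-23.6981)
Δp = p'−p = (-3.4591,-5.9245); α = Δx/Fx = (-15995/4624) / (-15995/1156) = 1/4
check: Δy/Fy = (-27395/4624) / (-27395/1156) = 1/4 ✓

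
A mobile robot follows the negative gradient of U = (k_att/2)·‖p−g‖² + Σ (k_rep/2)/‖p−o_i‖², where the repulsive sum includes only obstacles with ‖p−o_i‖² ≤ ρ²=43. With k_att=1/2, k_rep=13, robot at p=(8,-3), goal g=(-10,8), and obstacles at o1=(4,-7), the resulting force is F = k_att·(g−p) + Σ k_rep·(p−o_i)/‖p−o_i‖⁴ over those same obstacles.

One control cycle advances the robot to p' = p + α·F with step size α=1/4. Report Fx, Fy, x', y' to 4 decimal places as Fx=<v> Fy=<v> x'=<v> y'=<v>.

Fx=-8.9492 Fy=5.5508 x'=5.7627 y'=-1.6123

F_att = 1/2·(g−p) = 1/2·(-18,11) = (-9.0000,5.5000)
o1: d²=32 ≤ ρ²=43; F_rep = 13·(4,4)/32² = (0.0508,0.0508)
F = F_att + ΣF_rep = (-8.9492,5.5508)
p' = p + 1/4·F = (5.7627,-1.6123)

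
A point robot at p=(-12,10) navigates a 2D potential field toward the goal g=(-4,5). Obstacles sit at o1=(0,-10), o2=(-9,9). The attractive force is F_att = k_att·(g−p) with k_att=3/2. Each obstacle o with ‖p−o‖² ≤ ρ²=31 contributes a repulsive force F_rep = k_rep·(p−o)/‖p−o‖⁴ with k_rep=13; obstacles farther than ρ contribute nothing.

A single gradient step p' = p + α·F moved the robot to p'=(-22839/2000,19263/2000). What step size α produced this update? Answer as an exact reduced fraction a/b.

F_att = 3/2·(g−p) = 3/2·(8,-5) = (12.0000,-7.5000)
o1: d²=544 > ρ²=31 → inactive
o2: d²=10 ≤ ρ²=31; F_rep = 13·(-3,1)/10² = (-0.3900,0.1300)
F = F_att + ΣF_rep = (11.6100,-7.3700)
Δp = p'−p = (0.5805,-0.3685); α = Δx/Fx = (1161/2000) / (1161/100) = 1/20
check: Δy/Fy = (-737/2000) / (-737/100) = 1/20 ✓

α = 1/20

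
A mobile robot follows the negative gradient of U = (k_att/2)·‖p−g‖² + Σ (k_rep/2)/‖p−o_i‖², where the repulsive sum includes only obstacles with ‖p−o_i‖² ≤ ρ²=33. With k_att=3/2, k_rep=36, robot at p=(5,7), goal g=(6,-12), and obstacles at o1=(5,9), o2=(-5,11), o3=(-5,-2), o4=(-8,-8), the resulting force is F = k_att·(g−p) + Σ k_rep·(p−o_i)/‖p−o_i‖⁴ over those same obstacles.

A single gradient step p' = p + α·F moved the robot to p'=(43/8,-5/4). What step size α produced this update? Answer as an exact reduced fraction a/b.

α = 1/4

F_att = 3/2·(g−p) = 3/2·(1,-19) = (1.5000,-28.5000)
o1: d²=4 ≤ ρ²=33; F_rep = 36·(0,-2)/4² = (0.0000,-4.5000)
o2: d²=116 > ρ²=33 → inactive
o3: d²=181 > ρ²=33 → inactive
o4: d²=394 > ρ²=33 → inactive
F = F_att + ΣF_rep = (1.5000,-33.0000)
Δp = p'−p = (0.3750,-8.2500); α = Δx/Fx = (3/8) / (3/2) = 1/4
check: Δy/Fy = (-33/4) / (-33) = 1/4 ✓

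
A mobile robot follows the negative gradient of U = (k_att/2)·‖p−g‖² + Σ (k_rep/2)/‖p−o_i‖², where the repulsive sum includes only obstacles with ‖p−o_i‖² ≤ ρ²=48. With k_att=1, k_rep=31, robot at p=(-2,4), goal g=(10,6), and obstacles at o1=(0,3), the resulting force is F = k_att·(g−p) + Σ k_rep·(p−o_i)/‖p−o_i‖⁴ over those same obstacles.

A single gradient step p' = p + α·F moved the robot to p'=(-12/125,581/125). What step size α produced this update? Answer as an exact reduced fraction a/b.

F_att = 1·(g−p) = 1·(12,2) = (12.0000,2.0000)
o1: d²=5 ≤ ρ²=48; F_rep = 31·(-2,1)/5² = (-2.4800,1.2400)
F = F_att + ΣF_rep = (9.5200,3.2400)
Δp = p'−p = (1.9040,0.6480); α = Δx/Fx = (238/125) / (238/25) = 1/5
check: Δy/Fy = (81/125) / (81/25) = 1/5 ✓

α = 1/5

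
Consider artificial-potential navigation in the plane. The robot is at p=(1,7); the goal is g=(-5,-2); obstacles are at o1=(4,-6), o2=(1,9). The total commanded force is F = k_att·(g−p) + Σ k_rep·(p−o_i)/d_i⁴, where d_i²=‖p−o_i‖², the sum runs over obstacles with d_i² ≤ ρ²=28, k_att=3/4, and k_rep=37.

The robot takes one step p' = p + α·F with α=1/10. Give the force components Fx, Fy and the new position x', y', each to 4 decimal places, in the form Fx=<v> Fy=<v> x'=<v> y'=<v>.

Fx=-4.5000 Fy=-11.3750 x'=0.5500 y'=5.8625

F_att = 3/4·(g−p) = 3/4·(-6,-9) = (-4.5000,-6.7500)
o1: d²=178 > ρ²=28 → inactive
o2: d²=4 ≤ ρ²=28; F_rep = 37·(0,-2)/4² = (0.0000,-4.6250)
F = F_att + ΣF_rep = (-4.5000,-11.3750)
p' = p + 1/10·F = (0.5500,5.8625)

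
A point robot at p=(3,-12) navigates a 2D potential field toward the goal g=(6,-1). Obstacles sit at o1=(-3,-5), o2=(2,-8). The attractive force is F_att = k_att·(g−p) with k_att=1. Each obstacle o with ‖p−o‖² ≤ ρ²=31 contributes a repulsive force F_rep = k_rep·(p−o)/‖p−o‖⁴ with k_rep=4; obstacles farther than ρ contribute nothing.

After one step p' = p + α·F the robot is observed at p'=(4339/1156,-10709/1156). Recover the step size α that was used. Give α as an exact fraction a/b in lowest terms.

F_att = 1·(g−p) = 1·(3,11) = (3.0000,11.0000)
o1: d²=85 > ρ²=31 → inactive
o2: d²=17 ≤ ρ²=31; F_rep = 4·(1,-4)/17² = (0.0138,-0.0554)
F = F_att + ΣF_rep = (3.0138,10.9446)
Δp = p'−p = (0.7535,2.7362); α = Δx/Fx = (871/1156) / (871/289) = 1/4
check: Δy/Fy = (3163/1156) / (3163/289) = 1/4 ✓

α = 1/4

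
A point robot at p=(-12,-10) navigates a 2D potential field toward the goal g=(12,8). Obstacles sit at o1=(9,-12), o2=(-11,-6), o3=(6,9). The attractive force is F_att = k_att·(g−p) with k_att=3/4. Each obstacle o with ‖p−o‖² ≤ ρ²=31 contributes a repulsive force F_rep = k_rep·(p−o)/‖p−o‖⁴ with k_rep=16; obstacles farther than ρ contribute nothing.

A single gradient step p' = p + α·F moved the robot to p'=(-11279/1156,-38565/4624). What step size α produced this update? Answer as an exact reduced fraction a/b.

α = 1/8

F_att = 3/4·(g−p) = 3/4·(24,18) = (18.0000,13.5000)
o1: d²=445 > ρ²=31 → inactive
o2: d²=17 ≤ ρ²=31; F_rep = 16·(-1,-4)/17² = (-0.0554,-0.2215)
o3: d²=685 > ρ²=31 → inactive
F = F_att + ΣF_rep = (17.9446,13.2785)
Δp = p'−p = (2.2431,1.6598); α = Δx/Fx = (2593/1156) / (5186/289) = 1/8
check: Δy/Fy = (7675/4624) / (7675/578) = 1/8 ✓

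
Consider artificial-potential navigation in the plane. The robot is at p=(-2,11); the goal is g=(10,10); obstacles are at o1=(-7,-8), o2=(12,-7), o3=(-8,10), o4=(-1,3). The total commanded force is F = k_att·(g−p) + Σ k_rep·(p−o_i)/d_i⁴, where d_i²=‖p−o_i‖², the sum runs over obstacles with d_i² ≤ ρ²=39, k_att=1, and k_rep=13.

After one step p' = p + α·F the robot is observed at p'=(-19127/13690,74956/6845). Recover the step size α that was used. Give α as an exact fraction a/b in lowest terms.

α = 1/20

F_att = 1·(g−p) = 1·(12,-1) = (12.0000,-1.0000)
o1: d²=386 > ρ²=39 → inactive
o2: d²=520 > ρ²=39 → inactive
o3: d²=37 ≤ ρ²=39; F_rep = 13·(6,1)/37² = (0.0570,0.0095)
o4: d²=65 > ρ²=39 → inactive
F = F_att + ΣF_rep = (12.0570,-0.9905)
Δp = p'−p = (0.6028,-0.0495); α = Δx/Fx = (8253/13690) / (16506/1369) = 1/20
check: Δy/Fy = (-339/6845) / (-1356/1369) = 1/20 ✓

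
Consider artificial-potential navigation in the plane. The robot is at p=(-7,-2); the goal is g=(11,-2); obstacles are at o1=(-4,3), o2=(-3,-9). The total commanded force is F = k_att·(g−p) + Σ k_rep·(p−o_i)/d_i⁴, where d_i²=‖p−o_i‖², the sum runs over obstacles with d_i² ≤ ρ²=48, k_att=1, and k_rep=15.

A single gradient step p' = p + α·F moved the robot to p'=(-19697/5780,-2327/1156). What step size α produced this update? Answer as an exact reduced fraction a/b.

F_att = 1·(g−p) = 1·(18,0) = (18.0000,0.0000)
o1: d²=34 ≤ ρ²=48; F_rep = 15·(-3,-5)/34² = (-0.0389,-0.0649)
o2: d²=65 > ρ²=48 → inactive
F = F_att + ΣF_rep = (17.9611,-0.0649)
Δp = p'−p = (3.5922,-0.0130); α = Δx/Fx = (20763/5780) / (20763/1156) = 1/5
check: Δy/Fy = (-15/1156) / (-75/1156) = 1/5 ✓

α = 1/5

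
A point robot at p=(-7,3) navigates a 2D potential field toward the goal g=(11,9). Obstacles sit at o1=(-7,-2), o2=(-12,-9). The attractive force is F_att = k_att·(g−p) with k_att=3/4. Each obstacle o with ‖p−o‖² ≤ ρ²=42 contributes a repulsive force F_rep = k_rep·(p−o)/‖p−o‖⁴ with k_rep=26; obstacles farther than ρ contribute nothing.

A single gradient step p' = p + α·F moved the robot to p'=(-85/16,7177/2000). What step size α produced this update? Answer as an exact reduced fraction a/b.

F_att = 3/4·(g−p) = 3/4·(18,6) = (13.5000,4.5000)
o1: d²=25 ≤ ρ²=42; F_rep = 26·(0,5)/25² = (0.0000,0.2080)
o2: d²=169 > ρ²=42 → inactive
F = F_att + ΣF_rep = (13.5000,4.7080)
Δp = p'−p = (1.6875,0.5885); α = Δx/Fx = (27/16) / (27/2) = 1/8
check: Δy/Fy = (1177/2000) / (1177/250) = 1/8 ✓

α = 1/8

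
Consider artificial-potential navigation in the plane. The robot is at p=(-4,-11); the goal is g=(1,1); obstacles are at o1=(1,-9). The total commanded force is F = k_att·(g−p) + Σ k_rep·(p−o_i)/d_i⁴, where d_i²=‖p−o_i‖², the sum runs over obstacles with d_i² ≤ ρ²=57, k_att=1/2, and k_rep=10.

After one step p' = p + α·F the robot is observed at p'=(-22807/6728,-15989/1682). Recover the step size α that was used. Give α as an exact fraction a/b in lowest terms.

F_att = 1/2·(g−p) = 1/2·(5,12) = (2.5000,6.0000)
o1: d²=29 ≤ ρ²=57; F_rep = 10·(-5,-2)/29² = (-0.0595,-0.0238)
F = F_att + ΣF_rep = (2.4405,5.9762)
Δp = p'−p = (0.6101,1.4941); α = Δx/Fx = (4105/6728) / (4105/1682) = 1/4
check: Δy/Fy = (2513/1682) / (5026/841) = 1/4 ✓

α = 1/4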